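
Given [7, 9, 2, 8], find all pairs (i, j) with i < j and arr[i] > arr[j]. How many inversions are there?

Finding inversions in [7, 9, 2, 8]:

(0, 2): arr[0]=7 > arr[2]=2
(1, 2): arr[1]=9 > arr[2]=2
(1, 3): arr[1]=9 > arr[3]=8

Total inversions: 3

The array has 3 inversion(s): (0,2), (1,2), (1,3). Each pair (i,j) satisfies i < j and arr[i] > arr[j].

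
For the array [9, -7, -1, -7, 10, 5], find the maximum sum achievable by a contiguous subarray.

Using Kadane's algorithm on [9, -7, -1, -7, 10, 5]:

Scanning through the array:
Position 1 (value -7): max_ending_here = 2, max_so_far = 9
Position 2 (value -1): max_ending_here = 1, max_so_far = 9
Position 3 (value -7): max_ending_here = -6, max_so_far = 9
Position 4 (value 10): max_ending_here = 10, max_so_far = 10
Position 5 (value 5): max_ending_here = 15, max_so_far = 15

Maximum subarray: [10, 5]
Maximum sum: 15

The maximum subarray is [10, 5] with sum 15. This subarray runs from index 4 to index 5.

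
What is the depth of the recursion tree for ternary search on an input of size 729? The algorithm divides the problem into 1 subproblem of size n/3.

For divide and conquer with division factor 3:

Problem sizes at each level:
Level 0: 729
Level 1: 243
Level 2: 81
Level 3: 27
Level 4: 9
Level 5: 3
Level 6: 1

The root is level 0 and the size-1 base case is level 6 (the tree spans levels 0 through 6, i.e. 7 levels counting the root), so the depth is the number of divisions: log_3(729) = 6

The recursion tree depth is log_3(729) = 6. At each level, the problem size is divided by 3, so it takes 6 divisions to reduce to a base case of size 1. The algorithm makes 1 recursive call at each level.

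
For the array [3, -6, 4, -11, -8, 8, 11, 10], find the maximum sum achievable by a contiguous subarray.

Using Kadane's algorithm on [3, -6, 4, -11, -8, 8, 11, 10]:

Scanning through the array:
Position 1 (value -6): max_ending_here = -3, max_so_far = 3
Position 2 (value 4): max_ending_here = 4, max_so_far = 4
Position 3 (value -11): max_ending_here = -7, max_so_far = 4
Position 4 (value -8): max_ending_here = -8, max_so_far = 4
Position 5 (value 8): max_ending_here = 8, max_so_far = 8
Position 6 (value 11): max_ending_here = 19, max_so_far = 19
Position 7 (value 10): max_ending_here = 29, max_so_far = 29

Maximum subarray: [8, 11, 10]
Maximum sum: 29

The maximum subarray is [8, 11, 10] with sum 29. This subarray runs from index 5 to index 7.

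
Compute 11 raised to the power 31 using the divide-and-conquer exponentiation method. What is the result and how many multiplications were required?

Computing 11^31 by squaring (build up from 11^1; each line after the first costs one multiplication):

11^1 = 11
11^2 = (11^1)^2 = 11^2 = 121
11^3 = 11 * 11^2 = 11 * 121 = 1331
11^6 = (11^3)^2 = 1331^2 = 1771561
11^7 = 11 * 11^6 = 11 * 1771561 = 19487171
11^14 = (11^7)^2 = 19487171^2 = 379749833583241
11^15 = 11 * 11^14 = 11 * 379749833583241 = 4177248169415651
11^30 = (11^15)^2 = 4177248169415651^2 = 17449402268886407318558803753801
11^31 = 11 * 11^30 = 11 * 17449402268886407318558803753801 = 191943424957750480504146841291811

Result: 191943424957750480504146841291811
Multiplications needed: 8 (8 lines after 11^1)

11^31 = 191943424957750480504146841291811. Using exponentiation by squaring, this requires 8 multiplications. The key idea: if the exponent is even, square the half-power; if odd, multiply by the base once.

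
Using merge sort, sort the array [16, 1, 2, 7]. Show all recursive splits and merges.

Merge sort trace:

Split: [16, 1, 2, 7] -> [16, 1] and [2, 7]
  Split: [16, 1] -> [16] and [1]
  Merge: [16] + [1] -> [1, 16]
  Split: [2, 7] -> [2] and [7]
  Merge: [2] + [7] -> [2, 7]
Merge: [1, 16] + [2, 7] -> [1, 2, 7, 16]

Final sorted array: [1, 2, 7, 16]

The merge sort proceeds by recursively splitting the array and merging sorted halves.
After all merges, the sorted array is [1, 2, 7, 16].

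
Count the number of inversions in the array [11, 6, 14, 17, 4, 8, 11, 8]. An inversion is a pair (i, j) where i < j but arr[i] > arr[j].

Finding inversions in [11, 6, 14, 17, 4, 8, 11, 8]:

(0, 1): arr[0]=11 > arr[1]=6
(0, 4): arr[0]=11 > arr[4]=4
(0, 5): arr[0]=11 > arr[5]=8
(0, 7): arr[0]=11 > arr[7]=8
(1, 4): arr[1]=6 > arr[4]=4
(2, 4): arr[2]=14 > arr[4]=4
(2, 5): arr[2]=14 > arr[5]=8
(2, 6): arr[2]=14 > arr[6]=11
(2, 7): arr[2]=14 > arr[7]=8
(3, 4): arr[3]=17 > arr[4]=4
(3, 5): arr[3]=17 > arr[5]=8
(3, 6): arr[3]=17 > arr[6]=11
(3, 7): arr[3]=17 > arr[7]=8
(6, 7): arr[6]=11 > arr[7]=8

Total inversions: 14

The array has 14 inversion(s): (0,1), (0,4), (0,5), (0,7), (1,4), (2,4), (2,5), (2,6), (2,7), (3,4), (3,5), (3,6), (3,7), (6,7). Each pair (i,j) satisfies i < j and arr[i] > arr[j].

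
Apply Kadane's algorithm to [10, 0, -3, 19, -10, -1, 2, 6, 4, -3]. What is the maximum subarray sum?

Using Kadane's algorithm on [10, 0, -3, 19, -10, -1, 2, 6, 4, -3]:

Scanning through the array:
Position 1 (value 0): max_ending_here = 10, max_so_far = 10
Position 2 (value -3): max_ending_here = 7, max_so_far = 10
Position 3 (value 19): max_ending_here = 26, max_so_far = 26
Position 4 (value -10): max_ending_here = 16, max_so_far = 26
Position 5 (value -1): max_ending_here = 15, max_so_far = 26
Position 6 (value 2): max_ending_here = 17, max_so_far = 26
Position 7 (value 6): max_ending_here = 23, max_so_far = 26
Position 8 (value 4): max_ending_here = 27, max_so_far = 27
Position 9 (value -3): max_ending_here = 24, max_so_far = 27

Maximum subarray: [10, 0, -3, 19, -10, -1, 2, 6, 4]
Maximum sum: 27

The maximum subarray is [10, 0, -3, 19, -10, -1, 2, 6, 4] with sum 27. This subarray runs from index 0 to index 8.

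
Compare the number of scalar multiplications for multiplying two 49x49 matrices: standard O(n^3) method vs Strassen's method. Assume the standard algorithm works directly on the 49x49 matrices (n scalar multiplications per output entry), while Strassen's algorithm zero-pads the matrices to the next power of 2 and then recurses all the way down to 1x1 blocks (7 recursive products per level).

Matrix multiplication for 49x49 matrices:

Strassen's algorithm requires power-of-2 dimensions. Pad 49x49 to 64x64 (next power of 2).

Standard algorithm: 49^3 = 117649 multiplications
Strassen's algorithm: 7^(log2(64)) = 7^6 = 117649 multiplications
Savings: 117649 - 117649 = 0 multiplications

Standard: 117649 multiplications (49^3). Strassen: 117649 multiplications (7^6, after padding to 64x64). Strassen reduces 8 recursive multiplications to 7 at each level.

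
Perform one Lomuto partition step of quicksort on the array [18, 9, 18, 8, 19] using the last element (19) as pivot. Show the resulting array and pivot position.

Lomuto partition with pivot = 19:

Initial array: [18, 9, 18, 8, 19]

arr[0]=18 <= 19: swap with position 0, array becomes [18, 9, 18, 8, 19]
arr[1]=9 <= 19: swap with position 1, array becomes [18, 9, 18, 8, 19]
arr[2]=18 <= 19: swap with position 2, array becomes [18, 9, 18, 8, 19]
arr[3]=8 <= 19: swap with position 3, array becomes [18, 9, 18, 8, 19]

Place pivot at position 4: [18, 9, 18, 8, 19]
Pivot position: 4

After partitioning with pivot 19, the array becomes [18, 9, 18, 8, 19]. The pivot is placed at index 4. All elements to the left of the pivot are <= 19, and all elements to the right are > 19.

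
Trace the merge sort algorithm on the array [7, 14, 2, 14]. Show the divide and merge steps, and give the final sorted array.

Merge sort trace:

Split: [7, 14, 2, 14] -> [7, 14] and [2, 14]
  Split: [7, 14] -> [7] and [14]
  Merge: [7] + [14] -> [7, 14]
  Split: [2, 14] -> [2] and [14]
  Merge: [2] + [14] -> [2, 14]
Merge: [7, 14] + [2, 14] -> [2, 7, 14, 14]

Final sorted array: [2, 7, 14, 14]

The merge sort proceeds by recursively splitting the array and merging sorted halves.
After all merges, the sorted array is [2, 7, 14, 14].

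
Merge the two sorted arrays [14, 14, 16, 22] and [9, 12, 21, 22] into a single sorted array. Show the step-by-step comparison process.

Merging process:

Compare 14 vs 9: take 9 from right. Merged: [9]
Compare 14 vs 12: take 12 from right. Merged: [9, 12]
Compare 14 vs 21: take 14 from left. Merged: [9, 12, 14]
Compare 14 vs 21: take 14 from left. Merged: [9, 12, 14, 14]
Compare 16 vs 21: take 16 from left. Merged: [9, 12, 14, 14, 16]
Compare 22 vs 21: take 21 from right. Merged: [9, 12, 14, 14, 16, 21]
Compare 22 vs 22: take 22 from left. Merged: [9, 12, 14, 14, 16, 21, 22]
Append remaining from right: [22]. Merged: [9, 12, 14, 14, 16, 21, 22, 22]

Final merged array: [9, 12, 14, 14, 16, 21, 22, 22]
Total comparisons: 7

The merged array is [9, 12, 14, 14, 16, 21, 22, 22], requiring 7 comparisons. The merge step runs in O(n) time where n is the total number of elements.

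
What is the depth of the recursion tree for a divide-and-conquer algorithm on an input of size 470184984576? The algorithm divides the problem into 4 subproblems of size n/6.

For divide and conquer with division factor 6:

Problem sizes at each level:
Level 0: 470184984576
Level 1: 78364164096
Level 2: 13060694016
Level 3: 2176782336
Level 4: 362797056
Level 5: 60466176
Level 6: 10077696
Level 7: 1679616
Level 8: 279936
Level 9: 46656
Level 10: 7776
Level 11: 1296
Level 12: 216
Level 13: 36
Level 14: 6
Level 15: 1

The root is level 0 and the size-1 base case is level 15 (the tree spans levels 0 through 15, i.e. 16 levels counting the root), so the depth is the number of divisions: log_6(470184984576) = 15

The recursion tree depth is log_6(470184984576) = 15. At each level, the problem size is divided by 6, so it takes 15 divisions to reduce to a base case of size 1. The algorithm makes 4 recursive calls at each level.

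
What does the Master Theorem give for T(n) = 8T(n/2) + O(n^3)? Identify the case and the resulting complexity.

Master Theorem for T(n) = 8T(n/2) + O(n^3):

a = 8, b = 2, c = 3
log_b(a) = log_2(8) = 3.0000

Case 2: c = 3 = log_2(8) = 3.0000
T(n) = O(n^3 log n) = O(n^3 log n)

For T(n) = 8T(n/2) + O(n^3): log_2(8) = 3.0000. This is Case 2 of the Master Theorem (c = log_b(a), equal work at all levels), giving O(n^3 log n).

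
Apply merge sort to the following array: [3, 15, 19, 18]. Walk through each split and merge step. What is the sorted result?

Merge sort trace:

Split: [3, 15, 19, 18] -> [3, 15] and [19, 18]
  Split: [3, 15] -> [3] and [15]
  Merge: [3] + [15] -> [3, 15]
  Split: [19, 18] -> [19] and [18]
  Merge: [19] + [18] -> [18, 19]
Merge: [3, 15] + [18, 19] -> [3, 15, 18, 19]

Final sorted array: [3, 15, 18, 19]

The merge sort proceeds by recursively splitting the array and merging sorted halves.
After all merges, the sorted array is [3, 15, 18, 19].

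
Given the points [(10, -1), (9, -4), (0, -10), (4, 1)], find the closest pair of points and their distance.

Computing all pairwise distances among 4 points:

d((10, -1), (9, -4)) = 3.1623 <-- minimum
d((10, -1), (0, -10)) = 13.4536
d((10, -1), (4, 1)) = 6.3246
d((9, -4), (0, -10)) = 10.8167
d((9, -4), (4, 1)) = 7.0711
d((0, -10), (4, 1)) = 11.7047

Closest pair: (10, -1) and (9, -4) with distance 3.1623

The closest pair is (10, -1) and (9, -4) with Euclidean distance 3.1623. For 4 points, brute-force pairwise comparison is shown above. For large n, the divide-and-conquer algorithm (sort by x, recurse on halves, check the dividing strip) achieves O(n log n).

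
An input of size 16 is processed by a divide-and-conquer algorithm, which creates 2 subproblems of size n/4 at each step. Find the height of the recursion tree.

For divide and conquer with division factor 4:

Problem sizes at each level:
Level 0: 16
Level 1: 4
Level 2: 1

The root is level 0 and the size-1 base case is level 2 (the tree spans levels 0 through 2, i.e. 3 levels counting the root), so the depth is the number of divisions: log_4(16) = 2

The recursion tree depth is log_4(16) = 2. At each level, the problem size is divided by 4, so it takes 2 divisions to reduce to a base case of size 1. The algorithm makes 2 recursive calls at each level.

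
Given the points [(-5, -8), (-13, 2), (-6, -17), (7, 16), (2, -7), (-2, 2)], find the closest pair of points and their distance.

Computing all pairwise distances among 6 points:

d((-5, -8), (-13, 2)) = 12.8062
d((-5, -8), (-6, -17)) = 9.0554
d((-5, -8), (7, 16)) = 26.8328
d((-5, -8), (2, -7)) = 7.0711 <-- minimum
d((-5, -8), (-2, 2)) = 10.4403
d((-13, 2), (-6, -17)) = 20.2485
d((-13, 2), (7, 16)) = 24.4131
d((-13, 2), (2, -7)) = 17.4929
d((-13, 2), (-2, 2)) = 11.0
d((-6, -17), (7, 16)) = 35.4683
d((-6, -17), (2, -7)) = 12.8062
d((-6, -17), (-2, 2)) = 19.4165
d((7, 16), (2, -7)) = 23.5372
d((7, 16), (-2, 2)) = 16.6433
d((2, -7), (-2, 2)) = 9.8489

Closest pair: (-5, -8) and (2, -7) with distance 7.0711

The closest pair is (-5, -8) and (2, -7) with Euclidean distance 7.0711. For 6 points, brute-force pairwise comparison is shown above. For large n, the divide-and-conquer algorithm (sort by x, recurse on halves, check the dividing strip) achieves O(n log n).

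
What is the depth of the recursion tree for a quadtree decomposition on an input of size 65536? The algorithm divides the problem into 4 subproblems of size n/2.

For divide and conquer with division factor 2:

Problem sizes at each level:
Level 0: 65536
Level 1: 32768
Level 2: 16384
Level 3: 8192
Level 4: 4096
Level 5: 2048
Level 6: 1024
Level 7: 512
Level 8: 256
Level 9: 128
Level 10: 64
Level 11: 32
Level 12: 16
Level 13: 8
Level 14: 4
Level 15: 2
Level 16: 1

The root is level 0 and the size-1 base case is level 16 (the tree spans levels 0 through 16, i.e. 17 levels counting the root), so the depth is the number of divisions: log_2(65536) = 16

The recursion tree depth is log_2(65536) = 16. At each level, the problem size is divided by 2, so it takes 16 divisions to reduce to a base case of size 1. The algorithm makes 4 recursive calls at each level.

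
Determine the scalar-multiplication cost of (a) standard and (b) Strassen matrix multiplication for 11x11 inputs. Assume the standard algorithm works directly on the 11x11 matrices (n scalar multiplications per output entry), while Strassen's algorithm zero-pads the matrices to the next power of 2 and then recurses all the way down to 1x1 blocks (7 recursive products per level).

Matrix multiplication for 11x11 matrices:

Strassen's algorithm requires power-of-2 dimensions. Pad 11x11 to 16x16 (next power of 2).

Standard algorithm: 11^3 = 1331 multiplications
Strassen's algorithm: 7^(log2(16)) = 7^4 = 2401 multiplications
Difference: 1331 - 2401 = -1070 (Strassen uses MORE here due to padding overhead — for small or just-over-power-of-2 n, padding can outweigh the per-level savings)

Standard: 1331 multiplications (11^3). Strassen: 2401 multiplications (7^4, after padding to 16x16). Strassen reduces 8 recursive multiplications to 7 at each level.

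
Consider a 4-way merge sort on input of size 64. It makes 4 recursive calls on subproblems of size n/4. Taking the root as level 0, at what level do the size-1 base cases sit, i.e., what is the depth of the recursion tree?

For divide and conquer with division factor 4:

Problem sizes at each level:
Level 0: 64
Level 1: 16
Level 2: 4
Level 3: 1

The root is level 0 and the size-1 base case is level 3 (the tree spans levels 0 through 3, i.e. 4 levels counting the root), so the depth is the number of divisions: log_4(64) = 3

The recursion tree depth is log_4(64) = 3. At each level, the problem size is divided by 4, so it takes 3 divisions to reduce to a base case of size 1. The algorithm makes 4 recursive calls at each level.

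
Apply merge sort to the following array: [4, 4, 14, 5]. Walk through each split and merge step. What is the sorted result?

Merge sort trace:

Split: [4, 4, 14, 5] -> [4, 4] and [14, 5]
  Split: [4, 4] -> [4] and [4]
  Merge: [4] + [4] -> [4, 4]
  Split: [14, 5] -> [14] and [5]
  Merge: [14] + [5] -> [5, 14]
Merge: [4, 4] + [5, 14] -> [4, 4, 5, 14]

Final sorted array: [4, 4, 5, 14]

The merge sort proceeds by recursively splitting the array and merging sorted halves.
After all merges, the sorted array is [4, 4, 5, 14].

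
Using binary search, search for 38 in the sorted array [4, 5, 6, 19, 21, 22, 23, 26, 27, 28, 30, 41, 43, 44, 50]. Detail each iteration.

Binary search for 38 in [4, 5, 6, 19, 21, 22, 23, 26, 27, 28, 30, 41, 43, 44, 50]:

lo=0, hi=14, mid=7, arr[mid]=26 -> 26 < 38, search right half
lo=8, hi=14, mid=11, arr[mid]=41 -> 41 > 38, search left half
lo=8, hi=10, mid=9, arr[mid]=28 -> 28 < 38, search right half
lo=10, hi=10, mid=10, arr[mid]=30 -> 30 < 38, search right half
lo=11 > hi=10, target 38 not found

Binary search determines that 38 is not in the array after 4 comparisons. The search space was exhausted without finding the target.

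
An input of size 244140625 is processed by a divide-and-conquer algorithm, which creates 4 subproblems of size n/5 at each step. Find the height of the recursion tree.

For divide and conquer with division factor 5:

Problem sizes at each level:
Level 0: 244140625
Level 1: 48828125
Level 2: 9765625
Level 3: 1953125
Level 4: 390625
Level 5: 78125
Level 6: 15625
Level 7: 3125
Level 8: 625
Level 9: 125
Level 10: 25
Level 11: 5
Level 12: 1

The root is level 0 and the size-1 base case is level 12 (the tree spans levels 0 through 12, i.e. 13 levels counting the root), so the depth is the number of divisions: log_5(244140625) = 12

The recursion tree depth is log_5(244140625) = 12. At each level, the problem size is divided by 5, so it takes 12 divisions to reduce to a base case of size 1. The algorithm makes 4 recursive calls at each level.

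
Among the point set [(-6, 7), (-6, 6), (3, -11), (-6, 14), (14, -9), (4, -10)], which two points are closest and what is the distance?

Computing all pairwise distances among 6 points:

d((-6, 7), (-6, 6)) = 1.0 <-- minimum
d((-6, 7), (3, -11)) = 20.1246
d((-6, 7), (-6, 14)) = 7.0
d((-6, 7), (14, -9)) = 25.6125
d((-6, 7), (4, -10)) = 19.7231
d((-6, 6), (3, -11)) = 19.2354
d((-6, 6), (-6, 14)) = 8.0
d((-6, 6), (14, -9)) = 25.0
d((-6, 6), (4, -10)) = 18.868
d((3, -11), (-6, 14)) = 26.5707
d((3, -11), (14, -9)) = 11.1803
d((3, -11), (4, -10)) = 1.4142
d((-6, 14), (14, -9)) = 30.4795
d((-6, 14), (4, -10)) = 26.0
d((14, -9), (4, -10)) = 10.0499

Closest pair: (-6, 7) and (-6, 6) with distance 1.0

The closest pair is (-6, 7) and (-6, 6) with Euclidean distance 1.0. For 6 points, brute-force pairwise comparison is shown above. For large n, the divide-and-conquer algorithm (sort by x, recurse on halves, check the dividing strip) achieves O(n log n).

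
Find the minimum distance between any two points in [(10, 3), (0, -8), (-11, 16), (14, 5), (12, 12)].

Computing all pairwise distances among 5 points:

d((10, 3), (0, -8)) = 14.8661
d((10, 3), (-11, 16)) = 24.6982
d((10, 3), (14, 5)) = 4.4721 <-- minimum
d((10, 3), (12, 12)) = 9.2195
d((0, -8), (-11, 16)) = 26.4008
d((0, -8), (14, 5)) = 19.105
d((0, -8), (12, 12)) = 23.3238
d((-11, 16), (14, 5)) = 27.313
d((-11, 16), (12, 12)) = 23.3452
d((14, 5), (12, 12)) = 7.2801

Closest pair: (10, 3) and (14, 5) with distance 4.4721

The closest pair is (10, 3) and (14, 5) with Euclidean distance 4.4721. For 5 points, brute-force pairwise comparison is shown above. For large n, the divide-and-conquer algorithm (sort by x, recurse on halves, check the dividing strip) achieves O(n log n).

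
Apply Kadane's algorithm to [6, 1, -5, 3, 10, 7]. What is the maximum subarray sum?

Using Kadane's algorithm on [6, 1, -5, 3, 10, 7]:

Scanning through the array:
Position 1 (value 1): max_ending_here = 7, max_so_far = 7
Position 2 (value -5): max_ending_here = 2, max_so_far = 7
Position 3 (value 3): max_ending_here = 5, max_so_far = 7
Position 4 (value 10): max_ending_here = 15, max_so_far = 15
Position 5 (value 7): max_ending_here = 22, max_so_far = 22

Maximum subarray: [6, 1, -5, 3, 10, 7]
Maximum sum: 22

The maximum subarray is [6, 1, -5, 3, 10, 7] with sum 22. This subarray runs from index 0 to index 5.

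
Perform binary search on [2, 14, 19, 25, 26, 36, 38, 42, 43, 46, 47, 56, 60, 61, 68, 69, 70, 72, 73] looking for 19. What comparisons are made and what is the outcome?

Binary search for 19 in [2, 14, 19, 25, 26, 36, 38, 42, 43, 46, 47, 56, 60, 61, 68, 69, 70, 72, 73]:

lo=0, hi=18, mid=9, arr[mid]=46 -> 46 > 19, search left half
lo=0, hi=8, mid=4, arr[mid]=26 -> 26 > 19, search left half
lo=0, hi=3, mid=1, arr[mid]=14 -> 14 < 19, search right half
lo=2, hi=3, mid=2, arr[mid]=19 -> Found target at index 2!

Binary search finds 19 at index 2 after 4 comparisons. The search repeatedly halves the search space by comparing with the middle element.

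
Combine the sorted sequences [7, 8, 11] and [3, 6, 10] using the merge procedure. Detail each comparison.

Merging process:

Compare 7 vs 3: take 3 from right. Merged: [3]
Compare 7 vs 6: take 6 from right. Merged: [3, 6]
Compare 7 vs 10: take 7 from left. Merged: [3, 6, 7]
Compare 8 vs 10: take 8 from left. Merged: [3, 6, 7, 8]
Compare 11 vs 10: take 10 from right. Merged: [3, 6, 7, 8, 10]
Append remaining from left: [11]. Merged: [3, 6, 7, 8, 10, 11]

Final merged array: [3, 6, 7, 8, 10, 11]
Total comparisons: 5

The merged array is [3, 6, 7, 8, 10, 11], requiring 5 comparisons. The merge step runs in O(n) time where n is the total number of elements.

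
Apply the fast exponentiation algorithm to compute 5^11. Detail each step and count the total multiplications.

Computing 5^11 by squaring (build up from 5^1; each line after the first costs one multiplication):

5^1 = 5
5^2 = (5^1)^2 = 5^2 = 25
5^4 = (5^2)^2 = 25^2 = 625
5^5 = 5 * 5^4 = 5 * 625 = 3125
5^10 = (5^5)^2 = 3125^2 = 9765625
5^11 = 5 * 5^10 = 5 * 9765625 = 48828125

Result: 48828125
Multiplications needed: 5 (5 lines after 5^1)

5^11 = 48828125. Using exponentiation by squaring, this requires 5 multiplications. The key idea: if the exponent is even, square the half-power; if odd, multiply by the base once.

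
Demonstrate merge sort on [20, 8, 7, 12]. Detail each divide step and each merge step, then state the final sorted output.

Merge sort trace:

Split: [20, 8, 7, 12] -> [20, 8] and [7, 12]
  Split: [20, 8] -> [20] and [8]
  Merge: [20] + [8] -> [8, 20]
  Split: [7, 12] -> [7] and [12]
  Merge: [7] + [12] -> [7, 12]
Merge: [8, 20] + [7, 12] -> [7, 8, 12, 20]

Final sorted array: [7, 8, 12, 20]

The merge sort proceeds by recursively splitting the array and merging sorted halves.
After all merges, the sorted array is [7, 8, 12, 20].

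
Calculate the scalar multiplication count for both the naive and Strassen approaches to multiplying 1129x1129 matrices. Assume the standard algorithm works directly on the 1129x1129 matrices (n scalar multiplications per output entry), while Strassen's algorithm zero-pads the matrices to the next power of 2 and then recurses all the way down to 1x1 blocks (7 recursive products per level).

Matrix multiplication for 1129x1129 matrices:

Strassen's algorithm requires power-of-2 dimensions. Pad 1129x1129 to 2048x2048 (next power of 2).

Standard algorithm: 1129^3 = 1439069689 multiplications
Strassen's algorithm: 7^(log2(2048)) = 7^11 = 1977326743 multiplications
Difference: 1439069689 - 1977326743 = -538257054 (Strassen uses MORE here due to padding overhead — for small or just-over-power-of-2 n, padding can outweigh the per-level savings)

Standard: 1439069689 multiplications (1129^3). Strassen: 1977326743 multiplications (7^11, after padding to 2048x2048). Strassen reduces 8 recursive multiplications to 7 at each level.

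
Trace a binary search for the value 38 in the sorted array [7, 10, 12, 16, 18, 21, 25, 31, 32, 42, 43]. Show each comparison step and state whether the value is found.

Binary search for 38 in [7, 10, 12, 16, 18, 21, 25, 31, 32, 42, 43]:

lo=0, hi=10, mid=5, arr[mid]=21 -> 21 < 38, search right half
lo=6, hi=10, mid=8, arr[mid]=32 -> 32 < 38, search right half
lo=9, hi=10, mid=9, arr[mid]=42 -> 42 > 38, search left half
lo=9 > hi=8, target 38 not found

Binary search determines that 38 is not in the array after 3 comparisons. The search space was exhausted without finding the target.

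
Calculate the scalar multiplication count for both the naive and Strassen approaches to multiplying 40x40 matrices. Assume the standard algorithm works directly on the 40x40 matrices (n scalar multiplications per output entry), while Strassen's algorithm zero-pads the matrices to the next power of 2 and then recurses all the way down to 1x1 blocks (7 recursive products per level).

Matrix multiplication for 40x40 matrices:

Strassen's algorithm requires power-of-2 dimensions. Pad 40x40 to 64x64 (next power of 2).

Standard algorithm: 40^3 = 64000 multiplications
Strassen's algorithm: 7^(log2(64)) = 7^6 = 117649 multiplications
Difference: 64000 - 117649 = -53649 (Strassen uses MORE here due to padding overhead — for small or just-over-power-of-2 n, padding can outweigh the per-level savings)

Standard: 64000 multiplications (40^3). Strassen: 117649 multiplications (7^6, after padding to 64x64). Strassen reduces 8 recursive multiplications to 7 at each level.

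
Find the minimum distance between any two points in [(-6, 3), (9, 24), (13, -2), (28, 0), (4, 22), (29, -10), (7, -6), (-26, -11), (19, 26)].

Computing all pairwise distances among 9 points:

d((-6, 3), (9, 24)) = 25.807
d((-6, 3), (13, -2)) = 19.6469
d((-6, 3), (28, 0)) = 34.1321
d((-6, 3), (4, 22)) = 21.4709
d((-6, 3), (29, -10)) = 37.3363
d((-6, 3), (7, -6)) = 15.8114
d((-6, 3), (-26, -11)) = 24.4131
d((-6, 3), (19, 26)) = 33.9706
d((9, 24), (13, -2)) = 26.3059
d((9, 24), (28, 0)) = 30.6105
d((9, 24), (4, 22)) = 5.3852 <-- minimum
d((9, 24), (29, -10)) = 39.4462
d((9, 24), (7, -6)) = 30.0666
d((9, 24), (-26, -11)) = 49.4975
d((9, 24), (19, 26)) = 10.198
d((13, -2), (28, 0)) = 15.1327
d((13, -2), (4, 22)) = 25.632
d((13, -2), (29, -10)) = 17.8885
d((13, -2), (7, -6)) = 7.2111
d((13, -2), (-26, -11)) = 40.025
d((13, -2), (19, 26)) = 28.6356
d((28, 0), (4, 22)) = 32.5576
d((28, 0), (29, -10)) = 10.0499
d((28, 0), (7, -6)) = 21.8403
d((28, 0), (-26, -11)) = 55.109
d((28, 0), (19, 26)) = 27.5136
d((4, 22), (29, -10)) = 40.6079
d((4, 22), (7, -6)) = 28.1603
d((4, 22), (-26, -11)) = 44.5982
d((4, 22), (19, 26)) = 15.5242
d((29, -10), (7, -6)) = 22.3607
d((29, -10), (-26, -11)) = 55.0091
d((29, -10), (19, 26)) = 37.3631
d((7, -6), (-26, -11)) = 33.3766
d((7, -6), (19, 26)) = 34.176
d((-26, -11), (19, 26)) = 58.258

Closest pair: (9, 24) and (4, 22) with distance 5.3852

The closest pair is (9, 24) and (4, 22) with Euclidean distance 5.3852. For 9 points, brute-force pairwise comparison is shown above. For large n, the divide-and-conquer algorithm (sort by x, recurse on halves, check the dividing strip) achieves O(n log n).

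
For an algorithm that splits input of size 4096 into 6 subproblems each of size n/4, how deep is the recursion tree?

For divide and conquer with division factor 4:

Problem sizes at each level:
Level 0: 4096
Level 1: 1024
Level 2: 256
Level 3: 64
Level 4: 16
Level 5: 4
Level 6: 1

The root is level 0 and the size-1 base case is level 6 (the tree spans levels 0 through 6, i.e. 7 levels counting the root), so the depth is the number of divisions: log_4(4096) = 6

The recursion tree depth is log_4(4096) = 6. At each level, the problem size is divided by 4, so it takes 6 divisions to reduce to a base case of size 1. The algorithm makes 6 recursive calls at each level.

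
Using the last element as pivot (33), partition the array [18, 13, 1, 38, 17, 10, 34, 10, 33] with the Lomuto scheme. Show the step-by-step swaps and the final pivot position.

Lomuto partition with pivot = 33:

Initial array: [18, 13, 1, 38, 17, 10, 34, 10, 33]

arr[0]=18 <= 33: swap with position 0, array becomes [18, 13, 1, 38, 17, 10, 34, 10, 33]
arr[1]=13 <= 33: swap with position 1, array becomes [18, 13, 1, 38, 17, 10, 34, 10, 33]
arr[2]=1 <= 33: swap with position 2, array becomes [18, 13, 1, 38, 17, 10, 34, 10, 33]
arr[3]=38 > 33: no swap
arr[4]=17 <= 33: swap with position 3, array becomes [18, 13, 1, 17, 38, 10, 34, 10, 33]
arr[5]=10 <= 33: swap with position 4, array becomes [18, 13, 1, 17, 10, 38, 34, 10, 33]
arr[6]=34 > 33: no swap
arr[7]=10 <= 33: swap with position 5, array becomes [18, 13, 1, 17, 10, 10, 34, 38, 33]

Place pivot at position 6: [18, 13, 1, 17, 10, 10, 33, 38, 34]
Pivot position: 6

After partitioning with pivot 33, the array becomes [18, 13, 1, 17, 10, 10, 33, 38, 34]. The pivot is placed at index 6. All elements to the left of the pivot are <= 33, and all elements to the right are > 33.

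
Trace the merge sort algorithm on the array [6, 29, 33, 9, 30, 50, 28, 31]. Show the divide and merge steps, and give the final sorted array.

Merge sort trace:

Split: [6, 29, 33, 9, 30, 50, 28, 31] -> [6, 29, 33, 9] and [30, 50, 28, 31]
  Split: [6, 29, 33, 9] -> [6, 29] and [33, 9]
    Split: [6, 29] -> [6] and [29]
    Merge: [6] + [29] -> [6, 29]
    Split: [33, 9] -> [33] and [9]
    Merge: [33] + [9] -> [9, 33]
  Merge: [6, 29] + [9, 33] -> [6, 9, 29, 33]
  Split: [30, 50, 28, 31] -> [30, 50] and [28, 31]
    Split: [30, 50] -> [30] and [50]
    Merge: [30] + [50] -> [30, 50]
    Split: [28, 31] -> [28] and [31]
    Merge: [28] + [31] -> [28, 31]
  Merge: [30, 50] + [28, 31] -> [28, 30, 31, 50]
Merge: [6, 9, 29, 33] + [28, 30, 31, 50] -> [6, 9, 28, 29, 30, 31, 33, 50]

Final sorted array: [6, 9, 28, 29, 30, 31, 33, 50]

The merge sort proceeds by recursively splitting the array and merging sorted halves.
After all merges, the sorted array is [6, 9, 28, 29, 30, 31, 33, 50].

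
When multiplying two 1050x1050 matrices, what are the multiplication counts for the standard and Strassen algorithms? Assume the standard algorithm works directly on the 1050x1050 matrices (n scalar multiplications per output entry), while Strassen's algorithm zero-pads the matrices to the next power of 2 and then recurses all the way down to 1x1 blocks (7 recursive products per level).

Matrix multiplication for 1050x1050 matrices:

Strassen's algorithm requires power-of-2 dimensions. Pad 1050x1050 to 2048x2048 (next power of 2).

Standard algorithm: 1050^3 = 1157625000 multiplications
Strassen's algorithm: 7^(log2(2048)) = 7^11 = 1977326743 multiplications
Difference: 1157625000 - 1977326743 = -819701743 (Strassen uses MORE here due to padding overhead — for small or just-over-power-of-2 n, padding can outweigh the per-level savings)

Standard: 1157625000 multiplications (1050^3). Strassen: 1977326743 multiplications (7^11, after padding to 2048x2048). Strassen reduces 8 recursive multiplications to 7 at each level.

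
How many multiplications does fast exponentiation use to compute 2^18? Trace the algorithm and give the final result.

Computing 2^18 by squaring (build up from 2^1; each line after the first costs one multiplication):

2^1 = 2
2^2 = (2^1)^2 = 2^2 = 4
2^4 = (2^2)^2 = 4^2 = 16
2^8 = (2^4)^2 = 16^2 = 256
2^9 = 2 * 2^8 = 2 * 256 = 512
2^18 = (2^9)^2 = 512^2 = 262144

Result: 262144
Multiplications needed: 5 (5 lines after 2^1)

2^18 = 262144. Using exponentiation by squaring, this requires 5 multiplications. The key idea: if the exponent is even, square the half-power; if odd, multiply by the base once.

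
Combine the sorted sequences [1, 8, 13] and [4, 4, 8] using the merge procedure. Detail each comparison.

Merging process:

Compare 1 vs 4: take 1 from left. Merged: [1]
Compare 8 vs 4: take 4 from right. Merged: [1, 4]
Compare 8 vs 4: take 4 from right. Merged: [1, 4, 4]
Compare 8 vs 8: take 8 from left. Merged: [1, 4, 4, 8]
Compare 13 vs 8: take 8 from right. Merged: [1, 4, 4, 8, 8]
Append remaining from left: [13]. Merged: [1, 4, 4, 8, 8, 13]

Final merged array: [1, 4, 4, 8, 8, 13]
Total comparisons: 5

The merged array is [1, 4, 4, 8, 8, 13], requiring 5 comparisons. The merge step runs in O(n) time where n is the total number of elements.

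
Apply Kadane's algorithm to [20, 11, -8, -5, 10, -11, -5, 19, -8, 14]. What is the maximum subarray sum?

Using Kadane's algorithm on [20, 11, -8, -5, 10, -11, -5, 19, -8, 14]:

Scanning through the array:
Position 1 (value 11): max_ending_here = 31, max_so_far = 31
Position 2 (value -8): max_ending_here = 23, max_so_far = 31
Position 3 (value -5): max_ending_here = 18, max_so_far = 31
Position 4 (value 10): max_ending_here = 28, max_so_far = 31
Position 5 (value -11): max_ending_here = 17, max_so_far = 31
Position 6 (value -5): max_ending_here = 12, max_so_far = 31
Position 7 (value 19): max_ending_here = 31, max_so_far = 31
Position 8 (value -8): max_ending_here = 23, max_so_far = 31
Position 9 (value 14): max_ending_here = 37, max_so_far = 37

Maximum subarray: [20, 11, -8, -5, 10, -11, -5, 19, -8, 14]
Maximum sum: 37

The maximum subarray is [20, 11, -8, -5, 10, -11, -5, 19, -8, 14] with sum 37. This subarray runs from index 0 to index 9.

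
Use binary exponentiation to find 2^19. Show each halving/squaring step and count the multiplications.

Computing 2^19 by squaring (build up from 2^1; each line after the first costs one multiplication):

2^1 = 2
2^2 = (2^1)^2 = 2^2 = 4
2^4 = (2^2)^2 = 4^2 = 16
2^8 = (2^4)^2 = 16^2 = 256
2^9 = 2 * 2^8 = 2 * 256 = 512
2^18 = (2^9)^2 = 512^2 = 262144
2^19 = 2 * 2^18 = 2 * 262144 = 524288

Result: 524288
Multiplications needed: 6 (6 lines after 2^1)

2^19 = 524288. Using exponentiation by squaring, this requires 6 multiplications. The key idea: if the exponent is even, square the half-power; if odd, multiply by the base once.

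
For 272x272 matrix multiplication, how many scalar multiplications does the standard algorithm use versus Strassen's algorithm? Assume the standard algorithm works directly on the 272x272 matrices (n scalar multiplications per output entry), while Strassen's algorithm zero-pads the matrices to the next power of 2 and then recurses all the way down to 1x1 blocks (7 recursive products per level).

Matrix multiplication for 272x272 matrices:

Strassen's algorithm requires power-of-2 dimensions. Pad 272x272 to 512x512 (next power of 2).

Standard algorithm: 272^3 = 20123648 multiplications
Strassen's algorithm: 7^(log2(512)) = 7^9 = 40353607 multiplications
Difference: 20123648 - 40353607 = -20229959 (Strassen uses MORE here due to padding overhead — for small or just-over-power-of-2 n, padding can outweigh the per-level savings)

Standard: 20123648 multiplications (272^3). Strassen: 40353607 multiplications (7^9, after padding to 512x512). Strassen reduces 8 recursive multiplications to 7 at each level.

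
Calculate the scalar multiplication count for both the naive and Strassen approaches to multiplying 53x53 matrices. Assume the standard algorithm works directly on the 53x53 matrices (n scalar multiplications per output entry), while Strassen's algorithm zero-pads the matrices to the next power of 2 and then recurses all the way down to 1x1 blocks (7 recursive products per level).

Matrix multiplication for 53x53 matrices:

Strassen's algorithm requires power-of-2 dimensions. Pad 53x53 to 64x64 (next power of 2).

Standard algorithm: 53^3 = 148877 multiplications
Strassen's algorithm: 7^(log2(64)) = 7^6 = 117649 multiplications
Savings: 148877 - 117649 = 31228 multiplications

Standard: 148877 multiplications (53^3). Strassen: 117649 multiplications (7^6, after padding to 64x64). Strassen reduces 8 recursive multiplications to 7 at each level.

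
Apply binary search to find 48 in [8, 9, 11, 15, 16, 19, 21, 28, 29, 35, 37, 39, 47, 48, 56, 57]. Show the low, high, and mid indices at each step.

Binary search for 48 in [8, 9, 11, 15, 16, 19, 21, 28, 29, 35, 37, 39, 47, 48, 56, 57]:

lo=0, hi=15, mid=7, arr[mid]=28 -> 28 < 48, search right half
lo=8, hi=15, mid=11, arr[mid]=39 -> 39 < 48, search right half
lo=12, hi=15, mid=13, arr[mid]=48 -> Found target at index 13!

Binary search finds 48 at index 13 after 3 comparisons. The search repeatedly halves the search space by comparing with the middle element.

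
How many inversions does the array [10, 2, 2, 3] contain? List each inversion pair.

Finding inversions in [10, 2, 2, 3]:

(0, 1): arr[0]=10 > arr[1]=2
(0, 2): arr[0]=10 > arr[2]=2
(0, 3): arr[0]=10 > arr[3]=3

Total inversions: 3

The array has 3 inversion(s): (0,1), (0,2), (0,3). Each pair (i,j) satisfies i < j and arr[i] > arr[j].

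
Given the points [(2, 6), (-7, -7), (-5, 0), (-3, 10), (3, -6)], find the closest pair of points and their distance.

Computing all pairwise distances among 5 points:

d((2, 6), (-7, -7)) = 15.8114
d((2, 6), (-5, 0)) = 9.2195
d((2, 6), (-3, 10)) = 6.4031 <-- minimum
d((2, 6), (3, -6)) = 12.0416
d((-7, -7), (-5, 0)) = 7.2801
d((-7, -7), (-3, 10)) = 17.4642
d((-7, -7), (3, -6)) = 10.0499
d((-5, 0), (-3, 10)) = 10.198
d((-5, 0), (3, -6)) = 10.0
d((-3, 10), (3, -6)) = 17.088

Closest pair: (2, 6) and (-3, 10) with distance 6.4031

The closest pair is (2, 6) and (-3, 10) with Euclidean distance 6.4031. For 5 points, brute-force pairwise comparison is shown above. For large n, the divide-and-conquer algorithm (sort by x, recurse on halves, check the dividing strip) achieves O(n log n).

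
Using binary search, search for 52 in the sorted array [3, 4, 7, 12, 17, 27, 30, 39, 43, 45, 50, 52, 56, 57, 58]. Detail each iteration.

Binary search for 52 in [3, 4, 7, 12, 17, 27, 30, 39, 43, 45, 50, 52, 56, 57, 58]:

lo=0, hi=14, mid=7, arr[mid]=39 -> 39 < 52, search right half
lo=8, hi=14, mid=11, arr[mid]=52 -> Found target at index 11!

Binary search finds 52 at index 11 after 2 comparisons. The search repeatedly halves the search space by comparing with the middle element.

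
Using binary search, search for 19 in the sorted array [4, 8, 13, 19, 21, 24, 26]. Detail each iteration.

Binary search for 19 in [4, 8, 13, 19, 21, 24, 26]:

lo=0, hi=6, mid=3, arr[mid]=19 -> Found target at index 3!

Binary search finds 19 at index 3 after 1 comparisons. The search repeatedly halves the search space by comparing with the middle element.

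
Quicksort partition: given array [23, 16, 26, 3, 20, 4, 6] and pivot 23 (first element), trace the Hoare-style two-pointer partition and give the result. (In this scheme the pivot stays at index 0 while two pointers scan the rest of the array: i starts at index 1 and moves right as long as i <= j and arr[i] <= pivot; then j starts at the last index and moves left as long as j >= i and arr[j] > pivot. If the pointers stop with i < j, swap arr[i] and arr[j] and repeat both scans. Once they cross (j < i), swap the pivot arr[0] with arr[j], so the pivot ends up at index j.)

Hoare-style two-pointer partition with pivot = 23:

Initial array: [23, 16, 26, 3, 20, 4, 6]

Pointers start at i = 1, j = 6.
i stops at index 2 (arr[2]=26 > 23), j stops at index 6 (arr[6]=6 <= 23): swap arr[2] and arr[6], array becomes [23, 16, 6, 3, 20, 4, 26]
i ends at 6, j ends at 5: the pointers have crossed (j < i), so scanning stops.

Swap pivot arr[0] with arr[5] to place pivot at position 5: [4, 16, 6, 3, 20, 23, 26]
Pivot position: 5

After partitioning with pivot 23, the array becomes [4, 16, 6, 3, 20, 23, 26]. The pivot is placed at index 5. All elements to the left of the pivot are <= 23, and all elements to the right are > 23.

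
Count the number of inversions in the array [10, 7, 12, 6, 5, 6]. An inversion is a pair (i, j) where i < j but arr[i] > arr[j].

Finding inversions in [10, 7, 12, 6, 5, 6]:

(0, 1): arr[0]=10 > arr[1]=7
(0, 3): arr[0]=10 > arr[3]=6
(0, 4): arr[0]=10 > arr[4]=5
(0, 5): arr[0]=10 > arr[5]=6
(1, 3): arr[1]=7 > arr[3]=6
(1, 4): arr[1]=7 > arr[4]=5
(1, 5): arr[1]=7 > arr[5]=6
(2, 3): arr[2]=12 > arr[3]=6
(2, 4): arr[2]=12 > arr[4]=5
(2, 5): arr[2]=12 > arr[5]=6
(3, 4): arr[3]=6 > arr[4]=5

Total inversions: 11

The array has 11 inversion(s): (0,1), (0,3), (0,4), (0,5), (1,3), (1,4), (1,5), (2,3), (2,4), (2,5), (3,4). Each pair (i,j) satisfies i < j and arr[i] > arr[j].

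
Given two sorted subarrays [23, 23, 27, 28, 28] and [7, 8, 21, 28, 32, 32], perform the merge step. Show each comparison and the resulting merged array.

Merging process:

Compare 23 vs 7: take 7 from right. Merged: [7]
Compare 23 vs 8: take 8 from right. Merged: [7, 8]
Compare 23 vs 21: take 21 from right. Merged: [7, 8, 21]
Compare 23 vs 28: take 23 from left. Merged: [7, 8, 21, 23]
Compare 23 vs 28: take 23 from left. Merged: [7, 8, 21, 23, 23]
Compare 27 vs 28: take 27 from left. Merged: [7, 8, 21, 23, 23, 27]
Compare 28 vs 28: take 28 from left. Merged: [7, 8, 21, 23, 23, 27, 28]
Compare 28 vs 28: take 28 from left. Merged: [7, 8, 21, 23, 23, 27, 28, 28]
Append remaining from right: [28, 32, 32]. Merged: [7, 8, 21, 23, 23, 27, 28, 28, 28, 32, 32]

Final merged array: [7, 8, 21, 23, 23, 27, 28, 28, 28, 32, 32]
Total comparisons: 8

The merged array is [7, 8, 21, 23, 23, 27, 28, 28, 28, 32, 32], requiring 8 comparisons. The merge step runs in O(n) time where n is the total number of elements.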